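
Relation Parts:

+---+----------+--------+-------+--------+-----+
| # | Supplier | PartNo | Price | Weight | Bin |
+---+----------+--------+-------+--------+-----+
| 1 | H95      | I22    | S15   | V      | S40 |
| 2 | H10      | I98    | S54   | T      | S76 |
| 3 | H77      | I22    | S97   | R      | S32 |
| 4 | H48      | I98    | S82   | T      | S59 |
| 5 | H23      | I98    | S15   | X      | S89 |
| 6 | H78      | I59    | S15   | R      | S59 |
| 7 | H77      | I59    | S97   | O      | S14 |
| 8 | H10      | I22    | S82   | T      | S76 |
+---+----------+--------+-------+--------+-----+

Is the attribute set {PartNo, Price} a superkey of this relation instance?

Yes

All 8 rows have distinct {PartNo, Price} values, so {PartNo, Price} → (all attributes) holds and {PartNo, Price} is a superkey.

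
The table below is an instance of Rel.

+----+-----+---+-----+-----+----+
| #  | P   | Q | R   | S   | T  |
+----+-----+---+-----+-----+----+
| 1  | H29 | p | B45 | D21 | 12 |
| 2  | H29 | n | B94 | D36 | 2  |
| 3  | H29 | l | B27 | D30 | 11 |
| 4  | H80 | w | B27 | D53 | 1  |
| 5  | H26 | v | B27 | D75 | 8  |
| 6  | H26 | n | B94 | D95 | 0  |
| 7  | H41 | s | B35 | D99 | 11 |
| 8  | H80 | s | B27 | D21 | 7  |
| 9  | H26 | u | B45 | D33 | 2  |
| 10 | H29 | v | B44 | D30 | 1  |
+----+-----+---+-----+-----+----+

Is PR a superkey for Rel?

Rows 4 and 8 have the same PR value (P=H80, R=B27) but are distinct tuples, so PR does not determine every attribute — not a superkey.

No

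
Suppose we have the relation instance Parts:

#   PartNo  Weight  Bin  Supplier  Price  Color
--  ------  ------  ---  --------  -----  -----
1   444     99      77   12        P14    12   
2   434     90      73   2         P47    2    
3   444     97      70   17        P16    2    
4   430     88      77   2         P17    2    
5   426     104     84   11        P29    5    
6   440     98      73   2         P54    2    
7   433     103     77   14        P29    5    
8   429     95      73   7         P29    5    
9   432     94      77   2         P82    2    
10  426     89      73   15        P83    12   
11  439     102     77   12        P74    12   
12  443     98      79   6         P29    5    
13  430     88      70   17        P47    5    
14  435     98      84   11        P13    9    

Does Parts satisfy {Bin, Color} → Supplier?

Yes

(Bin=77, Color=12): rows 1, 11 → Supplier = 12, 12 ✓
(Bin=73, Color=2): rows 2, 6 → Supplier = 2, 2 ✓
(Bin=70, Color=2): row 3 → Supplier = 17 ✓
(Bin=77, Color=2): rows 4, 9 → Supplier = 2, 2 ✓
(Bin=84, Color=5): row 5 → Supplier = 11 ✓
(Bin=77, Color=5): row 7 → Supplier = 14 ✓
(Bin=73, Color=5): row 8 → Supplier = 7 ✓
(Bin=73, Color=12): row 10 → Supplier = 15 ✓
(Bin=79, Color=5): row 12 → Supplier = 6 ✓
(Bin=70, Color=5): row 13 → Supplier = 17 ✓
(Bin=84, Color=9): row 14 → Supplier = 11 ✓
Every {Bin, Color} value is associated with a single Supplier value, so {Bin, Color} → Supplier holds.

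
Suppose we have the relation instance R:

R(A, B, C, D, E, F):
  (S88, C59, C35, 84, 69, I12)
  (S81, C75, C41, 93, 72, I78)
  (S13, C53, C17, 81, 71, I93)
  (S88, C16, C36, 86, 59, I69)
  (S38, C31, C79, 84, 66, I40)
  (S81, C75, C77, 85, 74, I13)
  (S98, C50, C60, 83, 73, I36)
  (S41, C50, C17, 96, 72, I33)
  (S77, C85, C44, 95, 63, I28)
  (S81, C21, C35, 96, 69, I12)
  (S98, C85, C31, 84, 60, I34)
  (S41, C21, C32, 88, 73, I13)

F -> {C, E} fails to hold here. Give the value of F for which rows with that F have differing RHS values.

I13

F=I12: 2 rows → {C,E} = (C35, 69), (C35, 69) ✓
F=I78: 1 row → {C,E} = (C41, 72) ✓
F=I93: 1 row → {C,E} = (C17, 71) ✓
F=I69: 1 row → {C,E} = (C36, 59) ✓
F=I40: 1 row → {C,E} = (C79, 66) ✓
F=I13: 2 rows → {C,E} takes values {(C77, 74), (C32, 73)} — violation
F=I36: 1 row → {C,E} = (C60, 73) ✓
F=I33: 1 row → {C,E} = (C17, 72) ✓
F=I28: 1 row → {C,E} = (C44, 63) ✓
F=I34: 1 row → {C,E} = (C31, 60) ✓
The only F value with inconsistent RHS is F=I13.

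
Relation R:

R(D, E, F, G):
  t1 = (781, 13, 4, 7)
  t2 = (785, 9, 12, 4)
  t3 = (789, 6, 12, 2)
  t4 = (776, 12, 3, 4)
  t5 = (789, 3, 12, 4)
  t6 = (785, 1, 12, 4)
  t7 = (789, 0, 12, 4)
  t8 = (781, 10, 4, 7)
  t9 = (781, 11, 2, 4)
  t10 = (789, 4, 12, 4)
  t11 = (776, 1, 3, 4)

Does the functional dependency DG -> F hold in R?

(D=781, G=7): rows 1, 8 → F = 4, 4 ✓
(D=785, G=4): rows 2, 6 → F = 12, 12 ✓
(D=789, G=2): row 3 → F = 12 ✓
(D=776, G=4): rows 4, 11 → F = 3, 3 ✓
(D=789, G=4): rows 5, 7, 10 → F = 12, 12, 12 ✓
(D=781, G=4): row 9 → F = 2 ✓
Every DG value is associated with a single F value, so DG -> F holds.

Yes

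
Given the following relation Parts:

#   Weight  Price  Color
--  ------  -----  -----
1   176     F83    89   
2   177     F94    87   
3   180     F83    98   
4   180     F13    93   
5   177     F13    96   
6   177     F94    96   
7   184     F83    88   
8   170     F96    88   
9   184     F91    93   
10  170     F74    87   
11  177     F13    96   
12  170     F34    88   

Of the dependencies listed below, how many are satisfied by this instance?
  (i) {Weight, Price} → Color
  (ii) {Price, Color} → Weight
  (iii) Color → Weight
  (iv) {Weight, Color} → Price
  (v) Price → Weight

1

(i) {Weight, Price} → Color: (Weight=177, Price=F94): rows 2, 6 → Color takes values {87, 96} — violation — fails.
(ii) {Price, Color} → Weight: every LHS value maps to a single RHS value — holds.
(iii) Color → Weight: Color=87: rows 2, 10 → Weight takes values {177, 170} — violation; Color=93: rows 4, 9 → Weight takes values {180, 184} — violation; Color=88: rows 7, 8, 12 → Weight takes values {184, 170} — violation — fails.
(iv) {Weight, Color} → Price: (Weight=177, Color=96): rows 5, 6, 11 → Price takes values {F13, F94} — violation; (Weight=170, Color=88): rows 8, 12 → Price takes values {F96, F34} — violation — fails.
(v) Price → Weight: Price=F83: rows 1, 3, 7 → Weight takes values {176, 180, 184} — violation; Price=F13: rows 4, 5, 11 → Weight takes values {180, 177} — violation — fails.
1 of the 5 dependencies holds.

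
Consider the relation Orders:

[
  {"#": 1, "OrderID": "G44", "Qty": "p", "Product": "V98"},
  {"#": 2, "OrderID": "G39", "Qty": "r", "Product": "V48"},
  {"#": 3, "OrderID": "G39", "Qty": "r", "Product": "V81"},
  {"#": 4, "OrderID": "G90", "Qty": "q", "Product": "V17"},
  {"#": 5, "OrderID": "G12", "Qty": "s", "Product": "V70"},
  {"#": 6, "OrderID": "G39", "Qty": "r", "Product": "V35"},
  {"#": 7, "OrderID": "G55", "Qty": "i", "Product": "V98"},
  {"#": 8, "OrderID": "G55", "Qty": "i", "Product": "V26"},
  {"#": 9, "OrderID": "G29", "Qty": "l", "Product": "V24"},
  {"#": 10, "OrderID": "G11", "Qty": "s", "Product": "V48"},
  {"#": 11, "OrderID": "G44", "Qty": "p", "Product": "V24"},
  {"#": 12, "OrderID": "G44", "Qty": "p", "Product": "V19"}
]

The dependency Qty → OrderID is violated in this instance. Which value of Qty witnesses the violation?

s

Qty=p: rows 1, 11, 12 → OrderID = G44, G44, G44 ✓
Qty=r: rows 2, 3, 6 → OrderID = G39, G39, G39 ✓
Qty=q: row 4 → OrderID = G90 ✓
Qty=s: rows 5, 10 → OrderID takes values {G12, G11} — violation
Qty=i: rows 7, 8 → OrderID = G55, G55 ✓
Qty=l: row 9 → OrderID = G29 ✓
The only Qty value with inconsistent OrderID is Qty=s.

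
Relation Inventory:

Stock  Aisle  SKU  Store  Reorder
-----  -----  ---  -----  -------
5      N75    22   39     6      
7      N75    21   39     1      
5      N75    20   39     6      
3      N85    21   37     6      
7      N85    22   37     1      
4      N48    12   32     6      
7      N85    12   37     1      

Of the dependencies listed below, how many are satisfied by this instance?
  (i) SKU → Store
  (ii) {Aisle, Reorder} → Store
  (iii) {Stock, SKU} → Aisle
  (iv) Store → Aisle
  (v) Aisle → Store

(i) SKU → Store: SKU=22: 2 rows → Store takes values {39, 37} — violation; SKU=21: 2 rows → Store takes values {39, 37} — violation; SKU=12: 2 rows → Store takes values {32, 37} — violation — fails.
(ii) {Aisle, Reorder} → Store: every LHS value maps to a single RHS value — holds.
(iii) {Stock, SKU} → Aisle: every LHS value maps to a single RHS value — holds.
(iv) Store → Aisle: every LHS value maps to a single RHS value — holds.
(v) Aisle → Store: every LHS value maps to a single RHS value — holds.
4 of the 5 dependencies hold.

4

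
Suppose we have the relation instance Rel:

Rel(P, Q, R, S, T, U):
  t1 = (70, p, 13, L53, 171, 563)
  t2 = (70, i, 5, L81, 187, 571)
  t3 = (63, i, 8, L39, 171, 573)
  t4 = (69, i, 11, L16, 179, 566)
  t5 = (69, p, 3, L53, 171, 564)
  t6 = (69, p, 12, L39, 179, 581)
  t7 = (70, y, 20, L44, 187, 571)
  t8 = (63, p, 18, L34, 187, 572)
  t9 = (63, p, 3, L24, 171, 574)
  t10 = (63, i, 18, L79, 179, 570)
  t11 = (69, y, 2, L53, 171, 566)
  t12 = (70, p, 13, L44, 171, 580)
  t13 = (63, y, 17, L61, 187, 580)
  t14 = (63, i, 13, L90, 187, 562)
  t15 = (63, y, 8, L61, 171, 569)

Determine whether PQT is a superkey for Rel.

No

Rows 1 and 12 have the same PQT value (P=70, Q=p, T=171) but are distinct tuples, so PQT does not determine every attribute — not a superkey.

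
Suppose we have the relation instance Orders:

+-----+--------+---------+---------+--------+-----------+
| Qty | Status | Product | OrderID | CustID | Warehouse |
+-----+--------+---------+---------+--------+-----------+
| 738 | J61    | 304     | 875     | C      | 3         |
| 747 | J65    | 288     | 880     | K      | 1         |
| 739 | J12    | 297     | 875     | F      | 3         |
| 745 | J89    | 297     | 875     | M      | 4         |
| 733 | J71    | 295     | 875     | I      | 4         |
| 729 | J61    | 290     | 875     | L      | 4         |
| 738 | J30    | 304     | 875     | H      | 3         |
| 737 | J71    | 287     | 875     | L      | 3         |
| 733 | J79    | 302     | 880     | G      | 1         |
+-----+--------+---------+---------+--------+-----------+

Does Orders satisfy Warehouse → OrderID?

Yes

Warehouse=3: 4 rows → OrderID = 875, 875, 875, 875 ✓
Warehouse=1: 2 rows → OrderID = 880, 880 ✓
Warehouse=4: 3 rows → OrderID = 875, 875, 875 ✓
Every Warehouse value is associated with a single OrderID value, so Warehouse → OrderID holds.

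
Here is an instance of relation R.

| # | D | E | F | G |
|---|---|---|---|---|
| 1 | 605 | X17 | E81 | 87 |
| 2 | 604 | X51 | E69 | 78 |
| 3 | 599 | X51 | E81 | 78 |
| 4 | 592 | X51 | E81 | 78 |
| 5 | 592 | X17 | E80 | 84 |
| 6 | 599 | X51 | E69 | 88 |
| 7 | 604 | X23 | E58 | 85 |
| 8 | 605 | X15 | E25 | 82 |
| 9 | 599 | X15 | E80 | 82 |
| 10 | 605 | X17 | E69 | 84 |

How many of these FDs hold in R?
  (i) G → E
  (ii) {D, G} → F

2

(i) G → E: every LHS value maps to a single RHS value — holds.
(ii) {D, G} → F: every LHS value maps to a single RHS value — holds.
2 of the 2 dependencies hold.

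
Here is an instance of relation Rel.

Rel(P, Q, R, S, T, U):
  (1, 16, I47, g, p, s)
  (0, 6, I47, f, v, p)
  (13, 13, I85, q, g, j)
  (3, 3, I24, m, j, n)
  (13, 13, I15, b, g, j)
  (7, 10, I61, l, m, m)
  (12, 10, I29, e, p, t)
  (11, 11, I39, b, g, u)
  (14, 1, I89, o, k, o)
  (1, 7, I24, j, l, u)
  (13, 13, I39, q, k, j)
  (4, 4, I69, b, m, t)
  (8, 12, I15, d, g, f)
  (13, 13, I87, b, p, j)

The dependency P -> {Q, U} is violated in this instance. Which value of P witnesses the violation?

1

P=1: 2 rows → {Q,U} takes values {(16, s), (7, u)} — violation
P=0: 1 row → {Q,U} = (6, p) ✓
P=13: 4 rows → {Q,U} = (13, j), (13, j), (13, j), (13, j) ✓
P=3: 1 row → {Q,U} = (3, n) ✓
P=7: 1 row → {Q,U} = (10, m) ✓
P=12: 1 row → {Q,U} = (10, t) ✓
P=11: 1 row → {Q,U} = (11, u) ✓
P=14: 1 row → {Q,U} = (1, o) ✓
P=4: 1 row → {Q,U} = (4, t) ✓
P=8: 1 row → {Q,U} = (12, f) ✓
The only P value with inconsistent RHS is P=1.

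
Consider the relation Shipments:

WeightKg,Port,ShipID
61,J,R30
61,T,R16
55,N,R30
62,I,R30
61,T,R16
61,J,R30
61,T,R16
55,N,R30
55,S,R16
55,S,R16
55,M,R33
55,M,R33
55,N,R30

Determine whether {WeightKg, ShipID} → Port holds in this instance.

Yes

(WeightKg=61, ShipID=R30): 2 rows → Port = J, J ✓
(WeightKg=61, ShipID=R16): 3 rows → Port = T, T, T ✓
(WeightKg=55, ShipID=R30): 3 rows → Port = N, N, N ✓
(WeightKg=62, ShipID=R30): 1 row → Port = I ✓
(WeightKg=55, ShipID=R16): 2 rows → Port = S, S ✓
(WeightKg=55, ShipID=R33): 2 rows → Port = M, M ✓
Every {WeightKg, ShipID} value is associated with a single Port value, so {WeightKg, ShipID} → Port holds.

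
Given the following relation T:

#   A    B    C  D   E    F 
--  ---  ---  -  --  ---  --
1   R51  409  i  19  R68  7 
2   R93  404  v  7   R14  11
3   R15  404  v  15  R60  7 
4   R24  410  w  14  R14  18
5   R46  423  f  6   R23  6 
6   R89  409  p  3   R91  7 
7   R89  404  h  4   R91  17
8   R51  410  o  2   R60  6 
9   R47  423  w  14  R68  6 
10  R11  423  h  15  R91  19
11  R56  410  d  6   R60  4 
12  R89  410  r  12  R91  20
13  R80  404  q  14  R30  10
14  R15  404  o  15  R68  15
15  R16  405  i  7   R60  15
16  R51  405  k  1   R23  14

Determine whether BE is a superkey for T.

No

Rows 8 and 11 have the same BE value (B=410, E=R60) but are distinct tuples, so BE does not determine every attribute — not a superkey.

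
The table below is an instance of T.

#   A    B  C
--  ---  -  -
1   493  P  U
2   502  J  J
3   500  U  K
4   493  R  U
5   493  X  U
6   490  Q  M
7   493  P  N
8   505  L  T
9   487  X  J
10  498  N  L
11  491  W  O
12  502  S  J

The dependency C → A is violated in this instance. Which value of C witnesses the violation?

J

C=U: rows 1, 4, 5 → A = 493, 493, 493 ✓
C=J: rows 2, 9, 12 → A takes values {502, 487} — violation
C=K: row 3 → A = 500 ✓
C=M: row 6 → A = 490 ✓
C=N: row 7 → A = 493 ✓
C=T: row 8 → A = 505 ✓
C=L: row 10 → A = 498 ✓
C=O: row 11 → A = 491 ✓
The only C value with inconsistent A is C=J.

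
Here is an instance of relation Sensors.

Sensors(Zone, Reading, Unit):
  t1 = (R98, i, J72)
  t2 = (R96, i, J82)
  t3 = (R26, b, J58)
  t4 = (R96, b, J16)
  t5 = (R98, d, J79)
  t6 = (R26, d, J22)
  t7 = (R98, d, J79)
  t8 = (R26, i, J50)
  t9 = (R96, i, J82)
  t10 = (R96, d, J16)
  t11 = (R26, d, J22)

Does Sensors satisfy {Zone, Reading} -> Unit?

Yes

(Zone=R98, Reading=i): row 1 → Unit = J72 ✓
(Zone=R96, Reading=i): rows 2, 9 → Unit = J82, J82 ✓
(Zone=R26, Reading=b): row 3 → Unit = J58 ✓
(Zone=R96, Reading=b): row 4 → Unit = J16 ✓
(Zone=R98, Reading=d): rows 5, 7 → Unit = J79, J79 ✓
(Zone=R26, Reading=d): rows 6, 11 → Unit = J22, J22 ✓
(Zone=R26, Reading=i): row 8 → Unit = J50 ✓
(Zone=R96, Reading=d): row 10 → Unit = J16 ✓
Every {Zone, Reading} value is associated with a single Unit value, so {Zone, Reading} -> Unit holds.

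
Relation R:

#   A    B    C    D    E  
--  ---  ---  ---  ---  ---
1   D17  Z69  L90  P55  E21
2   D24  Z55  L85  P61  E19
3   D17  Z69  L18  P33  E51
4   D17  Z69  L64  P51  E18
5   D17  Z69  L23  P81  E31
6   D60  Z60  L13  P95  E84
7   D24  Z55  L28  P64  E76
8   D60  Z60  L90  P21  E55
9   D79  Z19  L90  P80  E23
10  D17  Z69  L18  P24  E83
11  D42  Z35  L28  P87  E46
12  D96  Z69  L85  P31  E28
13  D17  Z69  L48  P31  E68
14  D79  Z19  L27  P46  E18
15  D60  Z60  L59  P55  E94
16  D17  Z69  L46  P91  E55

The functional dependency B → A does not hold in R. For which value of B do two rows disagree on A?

B=Z69: rows 1, 3, 4, 5, 10, 12, 13, 16 → A takes values {D17, D96} — violation
B=Z55: rows 2, 7 → A = D24, D24 ✓
B=Z60: rows 6, 8, 15 → A = D60, D60, D60 ✓
B=Z19: rows 9, 14 → A = D79, D79 ✓
B=Z35: row 11 → A = D42 ✓
The only B value with inconsistent A is B=Z69.

Z69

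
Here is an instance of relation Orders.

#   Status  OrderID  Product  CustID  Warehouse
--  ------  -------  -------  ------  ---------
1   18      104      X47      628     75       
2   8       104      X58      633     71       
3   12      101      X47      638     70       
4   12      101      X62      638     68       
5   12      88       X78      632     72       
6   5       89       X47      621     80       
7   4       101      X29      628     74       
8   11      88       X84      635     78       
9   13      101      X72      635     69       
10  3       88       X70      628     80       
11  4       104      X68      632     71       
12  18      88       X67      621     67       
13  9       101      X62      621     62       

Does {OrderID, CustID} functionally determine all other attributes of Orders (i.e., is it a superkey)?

Rows 3 and 4 have the same {OrderID, CustID} value (OrderID=101, CustID=638) but are distinct tuples, so {OrderID, CustID} does not determine every attribute — not a superkey.

No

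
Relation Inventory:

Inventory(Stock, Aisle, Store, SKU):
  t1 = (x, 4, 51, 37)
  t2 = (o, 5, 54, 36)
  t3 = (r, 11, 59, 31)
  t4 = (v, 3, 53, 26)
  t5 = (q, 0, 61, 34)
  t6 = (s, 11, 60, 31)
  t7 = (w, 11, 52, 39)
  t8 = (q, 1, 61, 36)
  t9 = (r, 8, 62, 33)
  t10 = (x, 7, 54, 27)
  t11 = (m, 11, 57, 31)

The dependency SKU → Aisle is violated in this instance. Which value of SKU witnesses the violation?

36

SKU=37: row 1 → Aisle = 4 ✓
SKU=36: rows 2, 8 → Aisle takes values {5, 1} — violation
SKU=31: rows 3, 6, 11 → Aisle = 11, 11, 11 ✓
SKU=26: row 4 → Aisle = 3 ✓
SKU=34: row 5 → Aisle = 0 ✓
SKU=39: row 7 → Aisle = 11 ✓
SKU=33: row 9 → Aisle = 8 ✓
SKU=27: row 10 → Aisle = 7 ✓
The only SKU value with inconsistent Aisle is SKU=36.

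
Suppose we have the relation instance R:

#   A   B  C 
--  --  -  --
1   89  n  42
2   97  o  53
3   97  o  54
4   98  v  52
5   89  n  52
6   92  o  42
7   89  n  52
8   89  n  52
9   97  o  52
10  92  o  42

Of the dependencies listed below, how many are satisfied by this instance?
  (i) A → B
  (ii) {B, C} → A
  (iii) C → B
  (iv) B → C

2

(i) A → B: every LHS value maps to a single RHS value — holds.
(ii) {B, C} → A: every LHS value maps to a single RHS value — holds.
(iii) C → B: C=42: rows 1, 6, 10 → B takes values {n, o} — violation; C=52: rows 4, 5, 7, 8, 9 → B takes values {v, n, o} — violation — fails.
(iv) B → C: B=n: rows 1, 5, 7, 8 → C takes values {42, 52} — violation; B=o: rows 2, 3, 6, 9, 10 → C takes values {53, 54, 42, 52} — violation — fails.
2 of the 4 dependencies hold.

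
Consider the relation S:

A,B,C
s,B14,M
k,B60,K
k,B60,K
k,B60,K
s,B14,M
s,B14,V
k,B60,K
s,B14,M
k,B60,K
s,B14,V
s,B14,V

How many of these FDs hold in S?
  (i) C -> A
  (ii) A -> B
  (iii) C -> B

(i) C -> A: every LHS value maps to a single RHS value — holds.
(ii) A -> B: every LHS value maps to a single RHS value — holds.
(iii) C -> B: every LHS value maps to a single RHS value — holds.
3 of the 3 dependencies hold.

3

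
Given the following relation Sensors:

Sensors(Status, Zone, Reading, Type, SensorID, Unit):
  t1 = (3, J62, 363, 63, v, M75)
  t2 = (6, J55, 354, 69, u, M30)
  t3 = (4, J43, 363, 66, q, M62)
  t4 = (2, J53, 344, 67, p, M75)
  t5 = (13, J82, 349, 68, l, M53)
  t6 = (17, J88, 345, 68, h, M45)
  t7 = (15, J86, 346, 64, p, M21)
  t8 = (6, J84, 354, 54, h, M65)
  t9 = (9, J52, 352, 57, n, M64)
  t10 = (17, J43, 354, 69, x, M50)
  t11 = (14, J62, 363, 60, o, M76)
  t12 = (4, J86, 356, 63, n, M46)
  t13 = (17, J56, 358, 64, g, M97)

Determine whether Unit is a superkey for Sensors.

No

Rows 1 and 4 have the same Unit value Unit=M75 but are distinct tuples, so Unit does not determine every attribute — not a superkey.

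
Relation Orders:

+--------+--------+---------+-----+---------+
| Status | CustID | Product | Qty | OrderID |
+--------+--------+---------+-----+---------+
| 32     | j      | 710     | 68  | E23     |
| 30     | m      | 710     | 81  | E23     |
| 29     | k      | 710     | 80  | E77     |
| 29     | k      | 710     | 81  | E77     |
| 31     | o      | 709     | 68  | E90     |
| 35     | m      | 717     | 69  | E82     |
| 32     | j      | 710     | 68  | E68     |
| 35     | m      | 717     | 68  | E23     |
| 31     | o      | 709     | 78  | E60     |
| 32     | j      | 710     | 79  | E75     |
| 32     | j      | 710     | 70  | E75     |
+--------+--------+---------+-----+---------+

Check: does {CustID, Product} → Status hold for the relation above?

Yes

(CustID=j, Product=710): 4 rows → Status = 32, 32, 32, 32 ✓
(CustID=m, Product=710): 1 row → Status = 30 ✓
(CustID=k, Product=710): 2 rows → Status = 29, 29 ✓
(CustID=o, Product=709): 2 rows → Status = 31, 31 ✓
(CustID=m, Product=717): 2 rows → Status = 35, 35 ✓
Every {CustID, Product} value is associated with a single Status value, so {CustID, Product} → Status holds.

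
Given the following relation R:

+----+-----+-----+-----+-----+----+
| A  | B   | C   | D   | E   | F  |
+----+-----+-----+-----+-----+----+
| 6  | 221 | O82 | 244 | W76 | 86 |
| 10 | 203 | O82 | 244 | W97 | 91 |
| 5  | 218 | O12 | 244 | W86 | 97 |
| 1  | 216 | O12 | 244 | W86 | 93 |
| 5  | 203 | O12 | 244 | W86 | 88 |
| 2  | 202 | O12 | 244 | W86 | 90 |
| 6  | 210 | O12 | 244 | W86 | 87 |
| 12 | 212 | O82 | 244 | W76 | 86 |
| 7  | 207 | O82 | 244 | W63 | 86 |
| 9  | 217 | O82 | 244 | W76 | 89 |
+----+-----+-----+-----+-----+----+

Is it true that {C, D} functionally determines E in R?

No

(C=O82, D=244): 5 rows → E takes values {W76, W97, W63} — violation
(C=O12, D=244): 5 rows → E = W86, W86, W86, W86, W86 ✓
Two rows agree on {C, D} but differ on E, so {C, D} → E does not hold.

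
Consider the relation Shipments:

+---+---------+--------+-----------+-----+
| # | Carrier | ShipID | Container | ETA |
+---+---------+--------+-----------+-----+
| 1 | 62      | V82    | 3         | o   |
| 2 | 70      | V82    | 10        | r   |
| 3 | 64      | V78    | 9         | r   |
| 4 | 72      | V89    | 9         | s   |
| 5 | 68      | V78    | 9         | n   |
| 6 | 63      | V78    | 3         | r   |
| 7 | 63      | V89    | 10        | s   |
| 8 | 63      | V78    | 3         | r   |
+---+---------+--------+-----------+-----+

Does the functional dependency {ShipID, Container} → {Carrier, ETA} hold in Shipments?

(ShipID=V82, Container=3): row 1 → {Carrier,ETA} = (62, o) ✓
(ShipID=V82, Container=10): row 2 → {Carrier,ETA} = (70, r) ✓
(ShipID=V78, Container=9): rows 3, 5 → {Carrier,ETA} takes values {(64, r), (68, n)} — violation
(ShipID=V89, Container=9): row 4 → {Carrier,ETA} = (72, s) ✓
(ShipID=V78, Container=3): rows 6, 8 → {Carrier,ETA} = (63, r), (63, r) ✓
(ShipID=V89, Container=10): row 7 → {Carrier,ETA} = (63, s) ✓
Two rows agree on {ShipID, Container} but differ on {Carrier, ETA}, so {ShipID, Container} → {Carrier, ETA} does not hold.

No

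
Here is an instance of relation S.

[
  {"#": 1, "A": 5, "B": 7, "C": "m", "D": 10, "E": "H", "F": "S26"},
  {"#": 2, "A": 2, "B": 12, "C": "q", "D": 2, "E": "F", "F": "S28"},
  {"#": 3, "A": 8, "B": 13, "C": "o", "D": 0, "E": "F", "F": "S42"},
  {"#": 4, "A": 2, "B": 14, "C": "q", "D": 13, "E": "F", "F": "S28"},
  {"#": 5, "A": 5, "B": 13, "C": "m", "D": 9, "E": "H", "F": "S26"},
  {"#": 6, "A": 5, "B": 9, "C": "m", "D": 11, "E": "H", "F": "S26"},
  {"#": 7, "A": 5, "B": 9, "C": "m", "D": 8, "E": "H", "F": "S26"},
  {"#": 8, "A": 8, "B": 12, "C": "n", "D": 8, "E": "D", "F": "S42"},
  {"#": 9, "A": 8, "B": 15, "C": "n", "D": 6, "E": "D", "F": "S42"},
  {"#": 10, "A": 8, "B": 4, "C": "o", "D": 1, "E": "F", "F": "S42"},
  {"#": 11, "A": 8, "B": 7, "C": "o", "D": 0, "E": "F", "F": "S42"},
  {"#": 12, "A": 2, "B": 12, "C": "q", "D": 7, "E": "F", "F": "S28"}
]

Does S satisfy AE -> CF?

Yes

(A=5, E=H): rows 1, 5, 6, 7 → {C,F} = (m, S26), (m, S26), (m, S26), (m, S26) ✓
(A=2, E=F): rows 2, 4, 12 → {C,F} = (q, S28), (q, S28), (q, S28) ✓
(A=8, E=F): rows 3, 10, 11 → {C,F} = (o, S42), (o, S42), (o, S42) ✓
(A=8, E=D): rows 8, 9 → {C,F} = (n, S42), (n, S42) ✓
Every AE value is associated with a single CF value, so AE -> CF holds.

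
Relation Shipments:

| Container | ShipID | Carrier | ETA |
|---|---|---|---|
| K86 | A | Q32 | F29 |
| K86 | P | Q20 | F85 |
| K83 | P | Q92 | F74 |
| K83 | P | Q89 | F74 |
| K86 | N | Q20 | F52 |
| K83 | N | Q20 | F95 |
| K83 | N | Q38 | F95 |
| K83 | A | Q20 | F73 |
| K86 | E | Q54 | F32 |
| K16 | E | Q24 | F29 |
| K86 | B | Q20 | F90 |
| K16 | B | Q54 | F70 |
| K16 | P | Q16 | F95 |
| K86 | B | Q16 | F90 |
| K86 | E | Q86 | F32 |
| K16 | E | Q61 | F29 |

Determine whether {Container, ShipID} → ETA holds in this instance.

Yes

(Container=K86, ShipID=A): 1 row → ETA = F29 ✓
(Container=K86, ShipID=P): 1 row → ETA = F85 ✓
(Container=K83, ShipID=P): 2 rows → ETA = F74, F74 ✓
(Container=K86, ShipID=N): 1 row → ETA = F52 ✓
(Container=K83, ShipID=N): 2 rows → ETA = F95, F95 ✓
(Container=K83, ShipID=A): 1 row → ETA = F73 ✓
(Container=K86, ShipID=E): 2 rows → ETA = F32, F32 ✓
(Container=K16, ShipID=E): 2 rows → ETA = F29, F29 ✓
(Container=K86, ShipID=B): 2 rows → ETA = F90, F90 ✓
(Container=K16, ShipID=B): 1 row → ETA = F70 ✓
(Container=K16, ShipID=P): 1 row → ETA = F95 ✓
Every {Container, ShipID} value is associated with a single ETA value, so {Container, ShipID} → ETA holds.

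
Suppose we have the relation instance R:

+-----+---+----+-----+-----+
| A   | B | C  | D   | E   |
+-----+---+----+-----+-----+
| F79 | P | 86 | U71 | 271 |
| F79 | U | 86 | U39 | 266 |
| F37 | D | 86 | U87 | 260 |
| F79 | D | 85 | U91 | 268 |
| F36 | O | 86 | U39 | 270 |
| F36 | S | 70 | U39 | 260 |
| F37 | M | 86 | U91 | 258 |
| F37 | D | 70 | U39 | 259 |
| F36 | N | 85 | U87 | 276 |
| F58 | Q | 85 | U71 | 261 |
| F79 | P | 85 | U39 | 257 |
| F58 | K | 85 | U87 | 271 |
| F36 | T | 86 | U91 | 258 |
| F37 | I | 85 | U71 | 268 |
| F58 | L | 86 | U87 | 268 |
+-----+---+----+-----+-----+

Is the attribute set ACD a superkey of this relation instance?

All 15 rows have distinct ACD values, so ACD → (all attributes) holds and ACD is a superkey.

Yes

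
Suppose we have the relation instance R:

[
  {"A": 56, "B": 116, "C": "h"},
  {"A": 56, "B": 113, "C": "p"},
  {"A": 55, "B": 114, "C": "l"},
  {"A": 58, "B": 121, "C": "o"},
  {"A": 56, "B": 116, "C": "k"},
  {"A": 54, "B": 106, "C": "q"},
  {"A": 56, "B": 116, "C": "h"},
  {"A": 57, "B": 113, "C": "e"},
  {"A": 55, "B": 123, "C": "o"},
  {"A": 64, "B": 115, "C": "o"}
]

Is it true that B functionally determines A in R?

No

B=116: 3 rows → A = 56, 56, 56 ✓
B=113: 2 rows → A takes values {56, 57} — violation
B=114: 1 row → A = 55 ✓
B=121: 1 row → A = 58 ✓
B=106: 1 row → A = 54 ✓
B=123: 1 row → A = 55 ✓
B=115: 1 row → A = 64 ✓
Two rows agree on B but differ on A, so B -> A does not hold.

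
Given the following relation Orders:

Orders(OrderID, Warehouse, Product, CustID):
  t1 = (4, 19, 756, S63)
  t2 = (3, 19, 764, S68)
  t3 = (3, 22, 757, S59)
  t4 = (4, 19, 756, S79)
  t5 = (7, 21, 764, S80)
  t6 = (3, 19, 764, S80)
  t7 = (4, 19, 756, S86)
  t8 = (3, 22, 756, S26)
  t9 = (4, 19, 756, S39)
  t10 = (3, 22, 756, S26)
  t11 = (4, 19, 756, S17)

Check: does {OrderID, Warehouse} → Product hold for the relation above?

(OrderID=4, Warehouse=19): rows 1, 4, 7, 9, 11 → Product = 756, 756, 756, 756, 756 ✓
(OrderID=3, Warehouse=19): rows 2, 6 → Product = 764, 764 ✓
(OrderID=3, Warehouse=22): rows 3, 8, 10 → Product takes values {757, 756} — violation
(OrderID=7, Warehouse=21): row 5 → Product = 764 ✓
Two rows agree on {OrderID, Warehouse} but differ on Product, so {OrderID, Warehouse} → Product does not hold.

No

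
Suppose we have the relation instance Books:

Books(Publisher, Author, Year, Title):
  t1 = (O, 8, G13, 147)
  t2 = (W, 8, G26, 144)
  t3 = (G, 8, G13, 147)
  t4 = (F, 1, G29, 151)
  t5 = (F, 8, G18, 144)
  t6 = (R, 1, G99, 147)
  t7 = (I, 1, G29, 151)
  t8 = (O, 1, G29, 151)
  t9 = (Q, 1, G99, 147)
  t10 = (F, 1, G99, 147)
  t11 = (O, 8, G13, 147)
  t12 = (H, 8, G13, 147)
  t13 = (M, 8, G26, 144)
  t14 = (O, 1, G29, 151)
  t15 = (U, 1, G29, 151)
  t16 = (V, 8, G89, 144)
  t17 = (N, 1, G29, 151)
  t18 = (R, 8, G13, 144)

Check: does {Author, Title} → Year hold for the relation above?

(Author=8, Title=147): rows 1, 3, 11, 12 → Year = G13, G13, G13, G13 ✓
(Author=8, Title=144): rows 2, 5, 13, 16, 18 → Year takes values {G26, G18, G89, G13} — violation
(Author=1, Title=151): rows 4, 7, 8, 14, 15, 17 → Year = G29, G29, G29, G29, G29, G29 ✓
(Author=1, Title=147): rows 6, 9, 10 → Year = G99, G99, G99 ✓
Two rows agree on {Author, Title} but differ on Year, so {Author, Title} → Year does not hold.

No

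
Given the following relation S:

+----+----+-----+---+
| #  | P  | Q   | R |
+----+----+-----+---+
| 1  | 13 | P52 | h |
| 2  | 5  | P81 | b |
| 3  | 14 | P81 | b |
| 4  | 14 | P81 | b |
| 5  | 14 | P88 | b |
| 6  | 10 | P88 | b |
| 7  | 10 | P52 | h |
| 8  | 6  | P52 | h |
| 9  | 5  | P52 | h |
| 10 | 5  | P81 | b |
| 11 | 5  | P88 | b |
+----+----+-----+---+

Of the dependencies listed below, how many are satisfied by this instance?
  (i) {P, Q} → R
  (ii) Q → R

2

(i) {P, Q} → R: every LHS value maps to a single RHS value — holds.
(ii) Q → R: every LHS value maps to a single RHS value — holds.
2 of the 2 dependencies hold.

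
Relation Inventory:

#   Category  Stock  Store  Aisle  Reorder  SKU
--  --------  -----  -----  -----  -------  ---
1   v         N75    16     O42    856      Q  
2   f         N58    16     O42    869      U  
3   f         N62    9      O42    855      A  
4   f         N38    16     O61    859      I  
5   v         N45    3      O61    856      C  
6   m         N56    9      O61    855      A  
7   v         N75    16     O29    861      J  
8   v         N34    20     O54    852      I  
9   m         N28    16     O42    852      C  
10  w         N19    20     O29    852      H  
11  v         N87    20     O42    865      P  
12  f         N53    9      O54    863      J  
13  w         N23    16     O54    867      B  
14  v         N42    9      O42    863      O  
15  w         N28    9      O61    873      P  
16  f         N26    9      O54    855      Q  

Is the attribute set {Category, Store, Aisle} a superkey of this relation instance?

No

Rows 12 and 16 have the same {Category, Store, Aisle} value (Category=f, Store=9, Aisle=O54) but are distinct tuples, so {Category, Store, Aisle} does not determine every attribute — not a superkey.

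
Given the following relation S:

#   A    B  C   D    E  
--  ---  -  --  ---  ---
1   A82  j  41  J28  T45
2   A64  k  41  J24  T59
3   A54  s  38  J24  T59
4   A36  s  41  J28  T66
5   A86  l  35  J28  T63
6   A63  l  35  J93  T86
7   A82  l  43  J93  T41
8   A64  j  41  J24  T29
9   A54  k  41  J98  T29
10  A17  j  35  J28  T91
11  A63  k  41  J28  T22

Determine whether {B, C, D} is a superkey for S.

All 11 rows have distinct {B, C, D} values, so {B, C, D} → (all attributes) holds and {B, C, D} is a superkey.

Yes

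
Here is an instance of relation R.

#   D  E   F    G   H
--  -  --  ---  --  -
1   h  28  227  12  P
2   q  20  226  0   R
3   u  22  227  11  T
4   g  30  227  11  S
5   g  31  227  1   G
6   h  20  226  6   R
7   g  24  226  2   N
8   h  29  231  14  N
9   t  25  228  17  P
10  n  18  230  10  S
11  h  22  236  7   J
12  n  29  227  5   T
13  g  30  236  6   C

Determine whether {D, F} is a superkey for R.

No

Rows 4 and 5 have the same {D, F} value (D=g, F=227) but are distinct tuples, so {D, F} does not determine every attribute — not a superkey.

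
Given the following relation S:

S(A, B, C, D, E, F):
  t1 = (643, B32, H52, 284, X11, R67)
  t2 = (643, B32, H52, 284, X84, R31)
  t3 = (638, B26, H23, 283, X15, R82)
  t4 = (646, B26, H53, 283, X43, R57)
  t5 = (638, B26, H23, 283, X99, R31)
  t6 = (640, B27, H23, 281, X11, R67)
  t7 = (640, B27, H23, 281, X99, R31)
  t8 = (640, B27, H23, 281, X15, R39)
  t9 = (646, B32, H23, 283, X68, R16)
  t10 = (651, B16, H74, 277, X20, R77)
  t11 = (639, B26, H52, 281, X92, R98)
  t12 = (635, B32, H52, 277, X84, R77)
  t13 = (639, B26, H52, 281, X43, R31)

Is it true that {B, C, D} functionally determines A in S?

Yes

(B=B32, C=H52, D=284): rows 1, 2 → A = 643, 643 ✓
(B=B26, C=H23, D=283): rows 3, 5 → A = 638, 638 ✓
(B=B26, C=H53, D=283): row 4 → A = 646 ✓
(B=B27, C=H23, D=281): rows 6, 7, 8 → A = 640, 640, 640 ✓
(B=B32, C=H23, D=283): row 9 → A = 646 ✓
(B=B16, C=H74, D=277): row 10 → A = 651 ✓
(B=B26, C=H52, D=281): rows 11, 13 → A = 639, 639 ✓
(B=B32, C=H52, D=277): row 12 → A = 635 ✓
Every {B, C, D} value is associated with a single A value, so {B, C, D} -> A holds.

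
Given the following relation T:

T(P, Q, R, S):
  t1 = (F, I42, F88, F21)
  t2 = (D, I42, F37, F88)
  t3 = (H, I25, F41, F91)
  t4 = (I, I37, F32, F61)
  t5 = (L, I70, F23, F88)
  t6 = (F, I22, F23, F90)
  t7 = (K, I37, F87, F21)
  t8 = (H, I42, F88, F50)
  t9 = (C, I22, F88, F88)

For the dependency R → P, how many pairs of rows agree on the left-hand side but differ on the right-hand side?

R=F88: violating pairs (1,8), (1,9), (8,9) — 3 pairs.
R=F23: violating pairs (5,6) — 1 pair.

4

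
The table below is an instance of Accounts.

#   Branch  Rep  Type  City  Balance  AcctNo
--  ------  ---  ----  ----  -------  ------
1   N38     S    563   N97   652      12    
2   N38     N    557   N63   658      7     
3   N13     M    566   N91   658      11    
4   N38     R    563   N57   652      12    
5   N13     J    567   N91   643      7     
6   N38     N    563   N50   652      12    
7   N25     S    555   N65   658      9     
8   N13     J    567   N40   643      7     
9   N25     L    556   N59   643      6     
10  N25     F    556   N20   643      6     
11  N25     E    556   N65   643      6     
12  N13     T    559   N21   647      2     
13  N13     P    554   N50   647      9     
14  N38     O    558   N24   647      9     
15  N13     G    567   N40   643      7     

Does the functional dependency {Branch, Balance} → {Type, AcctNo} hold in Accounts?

(Branch=N38, Balance=652): rows 1, 4, 6 → {Type,AcctNo} = (563, 12), (563, 12), (563, 12) ✓
(Branch=N38, Balance=658): row 2 → {Type,AcctNo} = (557, 7) ✓
(Branch=N13, Balance=658): row 3 → {Type,AcctNo} = (566, 11) ✓
(Branch=N13, Balance=643): rows 5, 8, 15 → {Type,AcctNo} = (567, 7), (567, 7), (567, 7) ✓
(Branch=N25, Balance=658): row 7 → {Type,AcctNo} = (555, 9) ✓
(Branch=N25, Balance=643): rows 9, 10, 11 → {Type,AcctNo} = (556, 6), (556, 6), (556, 6) ✓
(Branch=N13, Balance=647): rows 12, 13 → {Type,AcctNo} takes values {(559, 2), (554, 9)} — violation
(Branch=N38, Balance=647): row 14 → {Type,AcctNo} = (558, 9) ✓
Two rows agree on {Branch, Balance} but differ on {Type, AcctNo}, so {Branch, Balance} → {Type, AcctNo} does not hold.

No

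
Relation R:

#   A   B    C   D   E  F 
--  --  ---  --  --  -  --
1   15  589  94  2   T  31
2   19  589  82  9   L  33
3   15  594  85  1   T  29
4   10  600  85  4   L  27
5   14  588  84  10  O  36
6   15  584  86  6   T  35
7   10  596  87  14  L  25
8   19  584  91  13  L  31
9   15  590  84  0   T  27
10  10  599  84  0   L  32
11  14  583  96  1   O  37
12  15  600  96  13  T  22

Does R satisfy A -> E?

A=15: rows 1, 3, 6, 9, 12 → E = T, T, T, T, T ✓
A=19: rows 2, 8 → E = L, L ✓
A=10: rows 4, 7, 10 → E = L, L, L ✓
A=14: rows 5, 11 → E = O, O ✓
Every A value is associated with a single E value, so A -> E holds.

Yes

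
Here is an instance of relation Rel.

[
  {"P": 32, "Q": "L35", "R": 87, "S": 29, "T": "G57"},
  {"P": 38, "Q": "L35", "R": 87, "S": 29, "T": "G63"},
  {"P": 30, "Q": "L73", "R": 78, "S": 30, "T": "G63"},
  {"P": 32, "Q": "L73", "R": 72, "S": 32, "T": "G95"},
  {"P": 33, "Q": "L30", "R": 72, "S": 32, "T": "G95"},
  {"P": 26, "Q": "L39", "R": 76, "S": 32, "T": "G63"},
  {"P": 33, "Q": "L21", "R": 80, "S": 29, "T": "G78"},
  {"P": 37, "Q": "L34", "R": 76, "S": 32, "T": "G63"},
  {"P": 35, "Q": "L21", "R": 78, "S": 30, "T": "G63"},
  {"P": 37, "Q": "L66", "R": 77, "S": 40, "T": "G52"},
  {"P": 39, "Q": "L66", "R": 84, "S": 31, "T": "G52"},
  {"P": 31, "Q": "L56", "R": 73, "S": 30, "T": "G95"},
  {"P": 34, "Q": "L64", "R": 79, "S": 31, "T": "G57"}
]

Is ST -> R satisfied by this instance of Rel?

Yes

(S=29, T=G57): 1 row → R = 87 ✓
(S=29, T=G63): 1 row → R = 87 ✓
(S=30, T=G63): 2 rows → R = 78, 78 ✓
(S=32, T=G95): 2 rows → R = 72, 72 ✓
(S=32, T=G63): 2 rows → R = 76, 76 ✓
(S=29, T=G78): 1 row → R = 80 ✓
(S=40, T=G52): 1 row → R = 77 ✓
(S=31, T=G52): 1 row → R = 84 ✓
(S=30, T=G95): 1 row → R = 73 ✓
(S=31, T=G57): 1 row → R = 79 ✓
Every ST value is associated with a single R value, so ST -> R holds.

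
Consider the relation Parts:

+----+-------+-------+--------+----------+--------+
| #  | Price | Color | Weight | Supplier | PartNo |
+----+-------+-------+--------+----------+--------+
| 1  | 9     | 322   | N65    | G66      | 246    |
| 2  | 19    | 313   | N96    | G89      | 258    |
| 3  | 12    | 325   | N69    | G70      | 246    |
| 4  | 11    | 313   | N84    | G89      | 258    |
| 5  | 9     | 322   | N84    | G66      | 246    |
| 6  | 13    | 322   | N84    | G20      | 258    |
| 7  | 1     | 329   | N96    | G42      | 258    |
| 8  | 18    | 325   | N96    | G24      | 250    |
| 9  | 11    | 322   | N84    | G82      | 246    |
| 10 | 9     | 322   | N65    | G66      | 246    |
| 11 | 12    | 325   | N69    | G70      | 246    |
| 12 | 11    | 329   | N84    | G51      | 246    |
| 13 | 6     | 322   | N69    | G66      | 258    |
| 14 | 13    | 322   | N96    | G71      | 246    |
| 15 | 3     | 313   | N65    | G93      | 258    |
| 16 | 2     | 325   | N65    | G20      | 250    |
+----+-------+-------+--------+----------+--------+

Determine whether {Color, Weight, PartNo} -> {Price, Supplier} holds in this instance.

(Color=322, Weight=N65, PartNo=246): rows 1, 10 → {Price,Supplier} = (9, G66), (9, G66) ✓
(Color=313, Weight=N96, PartNo=258): row 2 → {Price,Supplier} = (19, G89) ✓
(Color=325, Weight=N69, PartNo=246): rows 3, 11 → {Price,Supplier} = (12, G70), (12, G70) ✓
(Color=313, Weight=N84, PartNo=258): row 4 → {Price,Supplier} = (11, G89) ✓
(Color=322, Weight=N84, PartNo=246): rows 5, 9 → {Price,Supplier} takes values {(9, G66), (11, G82)} — violation
(Color=322, Weight=N84, PartNo=258): row 6 → {Price,Supplier} = (13, G20) ✓
(Color=329, Weight=N96, PartNo=258): row 7 → {Price,Supplier} = (1, G42) ✓
(Color=325, Weight=N96, PartNo=250): row 8 → {Price,Supplier} = (18, G24) ✓
(Color=329, Weight=N84, PartNo=246): row 12 → {Price,Supplier} = (11, G51) ✓
(Color=322, Weight=N69, PartNo=258): row 13 → {Price,Supplier} = (6, G66) ✓
(Color=322, Weight=N96, PartNo=246): row 14 → {Price,Supplier} = (13, G71) ✓
(Color=313, Weight=N65, PartNo=258): row 15 → {Price,Supplier} = (3, G93) ✓
(Color=325, Weight=N65, PartNo=250): row 16 → {Price,Supplier} = (2, G20) ✓
Two rows agree on {Color, Weight, PartNo} but differ on {Price, Supplier}, so {Color, Weight, PartNo} -> {Price, Supplier} does not hold.

No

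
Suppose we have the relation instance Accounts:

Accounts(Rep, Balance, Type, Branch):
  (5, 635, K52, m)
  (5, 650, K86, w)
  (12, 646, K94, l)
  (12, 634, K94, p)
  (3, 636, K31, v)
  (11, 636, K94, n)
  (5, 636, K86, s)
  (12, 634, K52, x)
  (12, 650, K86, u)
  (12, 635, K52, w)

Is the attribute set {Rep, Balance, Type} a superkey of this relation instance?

Yes

All 10 rows have distinct {Rep, Balance, Type} values, so {Rep, Balance, Type} → (all attributes) holds and {Rep, Balance, Type} is a superkey.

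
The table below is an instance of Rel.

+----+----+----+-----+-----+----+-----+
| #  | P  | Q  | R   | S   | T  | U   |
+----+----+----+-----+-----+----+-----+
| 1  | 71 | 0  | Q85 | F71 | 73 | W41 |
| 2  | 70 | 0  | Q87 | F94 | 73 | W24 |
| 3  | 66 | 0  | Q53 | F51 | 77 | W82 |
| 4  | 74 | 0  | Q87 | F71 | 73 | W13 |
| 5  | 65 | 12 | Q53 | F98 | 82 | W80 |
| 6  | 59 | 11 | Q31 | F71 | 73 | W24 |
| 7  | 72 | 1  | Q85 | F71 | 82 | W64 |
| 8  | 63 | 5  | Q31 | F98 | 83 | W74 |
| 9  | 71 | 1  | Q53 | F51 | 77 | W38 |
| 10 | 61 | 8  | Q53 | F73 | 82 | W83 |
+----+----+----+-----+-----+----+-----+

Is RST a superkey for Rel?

Rows 3 and 9 have the same RST value (R=Q53, S=F51, T=77) but are distinct tuples, so RST does not determine every attribute — not a superkey.

No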